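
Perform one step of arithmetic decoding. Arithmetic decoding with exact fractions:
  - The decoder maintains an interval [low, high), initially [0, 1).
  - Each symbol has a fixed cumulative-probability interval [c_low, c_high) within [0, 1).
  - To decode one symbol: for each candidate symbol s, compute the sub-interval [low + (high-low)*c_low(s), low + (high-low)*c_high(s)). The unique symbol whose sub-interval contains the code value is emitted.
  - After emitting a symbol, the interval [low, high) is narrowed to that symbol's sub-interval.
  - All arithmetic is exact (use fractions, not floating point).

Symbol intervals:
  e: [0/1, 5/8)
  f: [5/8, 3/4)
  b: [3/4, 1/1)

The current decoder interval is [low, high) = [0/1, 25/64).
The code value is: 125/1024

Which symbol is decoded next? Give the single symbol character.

Answer: e

Derivation:
Interval width = high − low = 25/64 − 0/1 = 25/64
Scaled code = (code − low) / width = (125/1024 − 0/1) / 25/64 = 5/16
  e: [0/1, 5/8) ← scaled code falls here ✓
  f: [5/8, 3/4) 
  b: [3/4, 1/1) 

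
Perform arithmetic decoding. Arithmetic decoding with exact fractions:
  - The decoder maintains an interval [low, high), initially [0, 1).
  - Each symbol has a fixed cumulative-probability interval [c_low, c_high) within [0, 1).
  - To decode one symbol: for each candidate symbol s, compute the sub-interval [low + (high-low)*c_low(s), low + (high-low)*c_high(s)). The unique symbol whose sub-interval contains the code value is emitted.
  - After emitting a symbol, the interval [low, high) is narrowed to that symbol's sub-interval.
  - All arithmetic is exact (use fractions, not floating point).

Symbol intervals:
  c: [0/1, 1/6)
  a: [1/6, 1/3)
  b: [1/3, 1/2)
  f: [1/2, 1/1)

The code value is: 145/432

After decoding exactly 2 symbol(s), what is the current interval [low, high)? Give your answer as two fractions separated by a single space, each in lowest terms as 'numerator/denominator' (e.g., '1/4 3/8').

Step 1: interval [0/1, 1/1), width = 1/1 - 0/1 = 1/1
  'c': [0/1 + 1/1*0/1, 0/1 + 1/1*1/6) = [0/1, 1/6)
  'a': [0/1 + 1/1*1/6, 0/1 + 1/1*1/3) = [1/6, 1/3)
  'b': [0/1 + 1/1*1/3, 0/1 + 1/1*1/2) = [1/3, 1/2) <- contains code 145/432
  'f': [0/1 + 1/1*1/2, 0/1 + 1/1*1/1) = [1/2, 1/1)
  emit 'b', narrow to [1/3, 1/2)
Step 2: interval [1/3, 1/2), width = 1/2 - 1/3 = 1/6
  'c': [1/3 + 1/6*0/1, 1/3 + 1/6*1/6) = [1/3, 13/36) <- contains code 145/432
  'a': [1/3 + 1/6*1/6, 1/3 + 1/6*1/3) = [13/36, 7/18)
  'b': [1/3 + 1/6*1/3, 1/3 + 1/6*1/2) = [7/18, 5/12)
  'f': [1/3 + 1/6*1/2, 1/3 + 1/6*1/1) = [5/12, 1/2)
  emit 'c', narrow to [1/3, 13/36)

Answer: 1/3 13/36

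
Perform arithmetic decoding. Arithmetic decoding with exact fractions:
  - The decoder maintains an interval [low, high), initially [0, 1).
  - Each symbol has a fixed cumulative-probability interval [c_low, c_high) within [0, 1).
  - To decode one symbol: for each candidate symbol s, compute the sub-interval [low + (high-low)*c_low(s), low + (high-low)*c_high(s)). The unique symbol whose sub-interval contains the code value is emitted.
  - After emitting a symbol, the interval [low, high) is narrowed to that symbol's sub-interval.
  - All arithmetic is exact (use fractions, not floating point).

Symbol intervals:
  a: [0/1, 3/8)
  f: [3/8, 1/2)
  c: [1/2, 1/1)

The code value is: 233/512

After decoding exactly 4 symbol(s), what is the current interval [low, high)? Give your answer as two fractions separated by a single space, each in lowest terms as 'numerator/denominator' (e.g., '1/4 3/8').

Step 1: interval [0/1, 1/1), width = 1/1 - 0/1 = 1/1
  'a': [0/1 + 1/1*0/1, 0/1 + 1/1*3/8) = [0/1, 3/8)
  'f': [0/1 + 1/1*3/8, 0/1 + 1/1*1/2) = [3/8, 1/2) <- contains code 233/512
  'c': [0/1 + 1/1*1/2, 0/1 + 1/1*1/1) = [1/2, 1/1)
  emit 'f', narrow to [3/8, 1/2)
Step 2: interval [3/8, 1/2), width = 1/2 - 3/8 = 1/8
  'a': [3/8 + 1/8*0/1, 3/8 + 1/8*3/8) = [3/8, 27/64)
  'f': [3/8 + 1/8*3/8, 3/8 + 1/8*1/2) = [27/64, 7/16)
  'c': [3/8 + 1/8*1/2, 3/8 + 1/8*1/1) = [7/16, 1/2) <- contains code 233/512
  emit 'c', narrow to [7/16, 1/2)
Step 3: interval [7/16, 1/2), width = 1/2 - 7/16 = 1/16
  'a': [7/16 + 1/16*0/1, 7/16 + 1/16*3/8) = [7/16, 59/128) <- contains code 233/512
  'f': [7/16 + 1/16*3/8, 7/16 + 1/16*1/2) = [59/128, 15/32)
  'c': [7/16 + 1/16*1/2, 7/16 + 1/16*1/1) = [15/32, 1/2)
  emit 'a', narrow to [7/16, 59/128)
Step 4: interval [7/16, 59/128), width = 59/128 - 7/16 = 3/128
  'a': [7/16 + 3/128*0/1, 7/16 + 3/128*3/8) = [7/16, 457/1024)
  'f': [7/16 + 3/128*3/8, 7/16 + 3/128*1/2) = [457/1024, 115/256)
  'c': [7/16 + 3/128*1/2, 7/16 + 3/128*1/1) = [115/256, 59/128) <- contains code 233/512
  emit 'c', narrow to [115/256, 59/128)

Answer: 115/256 59/128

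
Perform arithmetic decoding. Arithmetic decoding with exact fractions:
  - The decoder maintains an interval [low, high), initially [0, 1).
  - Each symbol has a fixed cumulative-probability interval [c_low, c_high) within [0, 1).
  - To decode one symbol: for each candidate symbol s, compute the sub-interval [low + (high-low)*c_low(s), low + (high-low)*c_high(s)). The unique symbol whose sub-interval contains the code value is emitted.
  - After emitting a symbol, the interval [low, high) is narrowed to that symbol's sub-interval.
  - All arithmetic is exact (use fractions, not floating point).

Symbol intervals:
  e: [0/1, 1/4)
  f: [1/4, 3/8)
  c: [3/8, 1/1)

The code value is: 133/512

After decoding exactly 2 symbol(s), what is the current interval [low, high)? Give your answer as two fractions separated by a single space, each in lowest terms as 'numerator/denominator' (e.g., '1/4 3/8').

Answer: 1/4 9/32

Derivation:
Step 1: interval [0/1, 1/1), width = 1/1 - 0/1 = 1/1
  'e': [0/1 + 1/1*0/1, 0/1 + 1/1*1/4) = [0/1, 1/4)
  'f': [0/1 + 1/1*1/4, 0/1 + 1/1*3/8) = [1/4, 3/8) <- contains code 133/512
  'c': [0/1 + 1/1*3/8, 0/1 + 1/1*1/1) = [3/8, 1/1)
  emit 'f', narrow to [1/4, 3/8)
Step 2: interval [1/4, 3/8), width = 3/8 - 1/4 = 1/8
  'e': [1/4 + 1/8*0/1, 1/4 + 1/8*1/4) = [1/4, 9/32) <- contains code 133/512
  'f': [1/4 + 1/8*1/4, 1/4 + 1/8*3/8) = [9/32, 19/64)
  'c': [1/4 + 1/8*3/8, 1/4 + 1/8*1/1) = [19/64, 3/8)
  emit 'e', narrow to [1/4, 9/32)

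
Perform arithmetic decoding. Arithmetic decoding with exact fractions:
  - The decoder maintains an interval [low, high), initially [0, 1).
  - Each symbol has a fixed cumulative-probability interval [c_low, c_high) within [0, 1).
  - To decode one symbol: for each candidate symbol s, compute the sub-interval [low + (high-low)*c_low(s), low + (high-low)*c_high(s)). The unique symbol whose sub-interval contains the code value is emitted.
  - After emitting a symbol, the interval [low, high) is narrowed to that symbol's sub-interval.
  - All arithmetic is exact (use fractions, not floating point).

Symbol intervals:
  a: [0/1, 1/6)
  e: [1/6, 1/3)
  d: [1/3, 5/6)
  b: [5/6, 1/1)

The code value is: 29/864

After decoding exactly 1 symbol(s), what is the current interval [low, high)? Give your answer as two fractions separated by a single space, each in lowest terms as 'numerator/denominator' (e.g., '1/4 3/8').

Answer: 0/1 1/6

Derivation:
Step 1: interval [0/1, 1/1), width = 1/1 - 0/1 = 1/1
  'a': [0/1 + 1/1*0/1, 0/1 + 1/1*1/6) = [0/1, 1/6) <- contains code 29/864
  'e': [0/1 + 1/1*1/6, 0/1 + 1/1*1/3) = [1/6, 1/3)
  'd': [0/1 + 1/1*1/3, 0/1 + 1/1*5/6) = [1/3, 5/6)
  'b': [0/1 + 1/1*5/6, 0/1 + 1/1*1/1) = [5/6, 1/1)
  emit 'a', narrow to [0/1, 1/6)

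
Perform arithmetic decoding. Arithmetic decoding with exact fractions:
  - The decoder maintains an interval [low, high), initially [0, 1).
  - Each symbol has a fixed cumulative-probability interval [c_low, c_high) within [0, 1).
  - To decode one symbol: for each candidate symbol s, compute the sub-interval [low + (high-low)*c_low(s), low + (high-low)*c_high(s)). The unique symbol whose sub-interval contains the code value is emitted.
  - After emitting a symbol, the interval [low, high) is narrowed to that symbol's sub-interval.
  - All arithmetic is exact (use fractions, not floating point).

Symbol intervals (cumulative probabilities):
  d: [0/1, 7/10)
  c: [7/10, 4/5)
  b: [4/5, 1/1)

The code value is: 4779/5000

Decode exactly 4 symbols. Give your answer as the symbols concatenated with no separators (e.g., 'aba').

Step 1: interval [0/1, 1/1), width = 1/1 - 0/1 = 1/1
  'd': [0/1 + 1/1*0/1, 0/1 + 1/1*7/10) = [0/1, 7/10)
  'c': [0/1 + 1/1*7/10, 0/1 + 1/1*4/5) = [7/10, 4/5)
  'b': [0/1 + 1/1*4/5, 0/1 + 1/1*1/1) = [4/5, 1/1) <- contains code 4779/5000
  emit 'b', narrow to [4/5, 1/1)
Step 2: interval [4/5, 1/1), width = 1/1 - 4/5 = 1/5
  'd': [4/5 + 1/5*0/1, 4/5 + 1/5*7/10) = [4/5, 47/50)
  'c': [4/5 + 1/5*7/10, 4/5 + 1/5*4/5) = [47/50, 24/25) <- contains code 4779/5000
  'b': [4/5 + 1/5*4/5, 4/5 + 1/5*1/1) = [24/25, 1/1)
  emit 'c', narrow to [47/50, 24/25)
Step 3: interval [47/50, 24/25), width = 24/25 - 47/50 = 1/50
  'd': [47/50 + 1/50*0/1, 47/50 + 1/50*7/10) = [47/50, 477/500)
  'c': [47/50 + 1/50*7/10, 47/50 + 1/50*4/5) = [477/500, 239/250) <- contains code 4779/5000
  'b': [47/50 + 1/50*4/5, 47/50 + 1/50*1/1) = [239/250, 24/25)
  emit 'c', narrow to [477/500, 239/250)
Step 4: interval [477/500, 239/250), width = 239/250 - 477/500 = 1/500
  'd': [477/500 + 1/500*0/1, 477/500 + 1/500*7/10) = [477/500, 4777/5000)
  'c': [477/500 + 1/500*7/10, 477/500 + 1/500*4/5) = [4777/5000, 2389/2500)
  'b': [477/500 + 1/500*4/5, 477/500 + 1/500*1/1) = [2389/2500, 239/250) <- contains code 4779/5000
  emit 'b', narrow to [2389/2500, 239/250)

Answer: bccb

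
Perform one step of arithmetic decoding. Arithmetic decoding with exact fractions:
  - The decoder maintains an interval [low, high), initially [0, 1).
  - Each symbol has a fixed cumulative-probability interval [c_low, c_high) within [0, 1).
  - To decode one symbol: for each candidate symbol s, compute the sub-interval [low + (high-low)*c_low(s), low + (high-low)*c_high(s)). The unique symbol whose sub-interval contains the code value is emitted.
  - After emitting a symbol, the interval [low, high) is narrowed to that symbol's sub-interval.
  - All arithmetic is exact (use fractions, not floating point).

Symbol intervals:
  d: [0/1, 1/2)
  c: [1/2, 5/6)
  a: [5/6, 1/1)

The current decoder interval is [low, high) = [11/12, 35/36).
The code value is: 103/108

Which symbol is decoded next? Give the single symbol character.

Answer: c

Derivation:
Interval width = high − low = 35/36 − 11/12 = 1/18
Scaled code = (code − low) / width = (103/108 − 11/12) / 1/18 = 2/3
  d: [0/1, 1/2) 
  c: [1/2, 5/6) ← scaled code falls here ✓
  a: [5/6, 1/1) 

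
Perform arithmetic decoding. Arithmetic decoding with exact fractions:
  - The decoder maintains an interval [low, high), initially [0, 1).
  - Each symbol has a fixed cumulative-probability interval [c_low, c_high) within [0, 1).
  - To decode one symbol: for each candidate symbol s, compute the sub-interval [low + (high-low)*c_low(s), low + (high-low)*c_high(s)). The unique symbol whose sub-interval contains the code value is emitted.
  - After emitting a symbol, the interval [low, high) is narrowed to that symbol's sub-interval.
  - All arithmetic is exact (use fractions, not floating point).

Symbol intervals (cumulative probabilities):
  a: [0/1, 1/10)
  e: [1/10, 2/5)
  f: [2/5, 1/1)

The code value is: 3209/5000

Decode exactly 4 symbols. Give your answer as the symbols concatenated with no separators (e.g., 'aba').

Step 1: interval [0/1, 1/1), width = 1/1 - 0/1 = 1/1
  'a': [0/1 + 1/1*0/1, 0/1 + 1/1*1/10) = [0/1, 1/10)
  'e': [0/1 + 1/1*1/10, 0/1 + 1/1*2/5) = [1/10, 2/5)
  'f': [0/1 + 1/1*2/5, 0/1 + 1/1*1/1) = [2/5, 1/1) <- contains code 3209/5000
  emit 'f', narrow to [2/5, 1/1)
Step 2: interval [2/5, 1/1), width = 1/1 - 2/5 = 3/5
  'a': [2/5 + 3/5*0/1, 2/5 + 3/5*1/10) = [2/5, 23/50)
  'e': [2/5 + 3/5*1/10, 2/5 + 3/5*2/5) = [23/50, 16/25)
  'f': [2/5 + 3/5*2/5, 2/5 + 3/5*1/1) = [16/25, 1/1) <- contains code 3209/5000
  emit 'f', narrow to [16/25, 1/1)
Step 3: interval [16/25, 1/1), width = 1/1 - 16/25 = 9/25
  'a': [16/25 + 9/25*0/1, 16/25 + 9/25*1/10) = [16/25, 169/250) <- contains code 3209/5000
  'e': [16/25 + 9/25*1/10, 16/25 + 9/25*2/5) = [169/250, 98/125)
  'f': [16/25 + 9/25*2/5, 16/25 + 9/25*1/1) = [98/125, 1/1)
  emit 'a', narrow to [16/25, 169/250)
Step 4: interval [16/25, 169/250), width = 169/250 - 16/25 = 9/250
  'a': [16/25 + 9/250*0/1, 16/25 + 9/250*1/10) = [16/25, 1609/2500) <- contains code 3209/5000
  'e': [16/25 + 9/250*1/10, 16/25 + 9/250*2/5) = [1609/2500, 409/625)
  'f': [16/25 + 9/250*2/5, 16/25 + 9/250*1/1) = [409/625, 169/250)
  emit 'a', narrow to [16/25, 1609/2500)

Answer: ffaa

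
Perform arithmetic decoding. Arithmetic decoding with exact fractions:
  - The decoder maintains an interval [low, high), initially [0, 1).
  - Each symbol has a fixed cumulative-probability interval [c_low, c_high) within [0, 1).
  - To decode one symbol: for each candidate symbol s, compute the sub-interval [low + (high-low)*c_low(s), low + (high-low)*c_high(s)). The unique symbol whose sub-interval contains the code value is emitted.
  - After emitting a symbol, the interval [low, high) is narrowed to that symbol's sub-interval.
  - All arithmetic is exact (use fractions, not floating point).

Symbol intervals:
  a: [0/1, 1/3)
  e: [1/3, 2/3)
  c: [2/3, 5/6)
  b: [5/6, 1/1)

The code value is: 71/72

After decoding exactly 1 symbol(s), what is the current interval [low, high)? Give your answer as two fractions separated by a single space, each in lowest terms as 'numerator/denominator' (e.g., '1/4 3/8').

Answer: 5/6 1/1

Derivation:
Step 1: interval [0/1, 1/1), width = 1/1 - 0/1 = 1/1
  'a': [0/1 + 1/1*0/1, 0/1 + 1/1*1/3) = [0/1, 1/3)
  'e': [0/1 + 1/1*1/3, 0/1 + 1/1*2/3) = [1/3, 2/3)
  'c': [0/1 + 1/1*2/3, 0/1 + 1/1*5/6) = [2/3, 5/6)
  'b': [0/1 + 1/1*5/6, 0/1 + 1/1*1/1) = [5/6, 1/1) <- contains code 71/72
  emit 'b', narrow to [5/6, 1/1)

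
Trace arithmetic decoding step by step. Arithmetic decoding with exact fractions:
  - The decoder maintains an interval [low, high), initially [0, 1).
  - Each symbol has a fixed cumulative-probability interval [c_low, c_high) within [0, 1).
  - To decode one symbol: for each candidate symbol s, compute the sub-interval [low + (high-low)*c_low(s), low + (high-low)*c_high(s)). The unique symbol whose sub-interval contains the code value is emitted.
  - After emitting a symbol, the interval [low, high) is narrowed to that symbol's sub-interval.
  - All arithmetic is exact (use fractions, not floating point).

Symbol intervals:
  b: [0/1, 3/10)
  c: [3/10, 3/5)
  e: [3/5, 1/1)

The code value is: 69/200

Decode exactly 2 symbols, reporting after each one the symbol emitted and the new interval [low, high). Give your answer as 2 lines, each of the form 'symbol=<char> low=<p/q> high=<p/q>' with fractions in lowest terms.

Step 1: interval [0/1, 1/1), width = 1/1 - 0/1 = 1/1
  'b': [0/1 + 1/1*0/1, 0/1 + 1/1*3/10) = [0/1, 3/10)
  'c': [0/1 + 1/1*3/10, 0/1 + 1/1*3/5) = [3/10, 3/5) <- contains code 69/200
  'e': [0/1 + 1/1*3/5, 0/1 + 1/1*1/1) = [3/5, 1/1)
  emit 'c', narrow to [3/10, 3/5)
Step 2: interval [3/10, 3/5), width = 3/5 - 3/10 = 3/10
  'b': [3/10 + 3/10*0/1, 3/10 + 3/10*3/10) = [3/10, 39/100) <- contains code 69/200
  'c': [3/10 + 3/10*3/10, 3/10 + 3/10*3/5) = [39/100, 12/25)
  'e': [3/10 + 3/10*3/5, 3/10 + 3/10*1/1) = [12/25, 3/5)
  emit 'b', narrow to [3/10, 39/100)

Answer: symbol=c low=3/10 high=3/5
symbol=b low=3/10 high=39/100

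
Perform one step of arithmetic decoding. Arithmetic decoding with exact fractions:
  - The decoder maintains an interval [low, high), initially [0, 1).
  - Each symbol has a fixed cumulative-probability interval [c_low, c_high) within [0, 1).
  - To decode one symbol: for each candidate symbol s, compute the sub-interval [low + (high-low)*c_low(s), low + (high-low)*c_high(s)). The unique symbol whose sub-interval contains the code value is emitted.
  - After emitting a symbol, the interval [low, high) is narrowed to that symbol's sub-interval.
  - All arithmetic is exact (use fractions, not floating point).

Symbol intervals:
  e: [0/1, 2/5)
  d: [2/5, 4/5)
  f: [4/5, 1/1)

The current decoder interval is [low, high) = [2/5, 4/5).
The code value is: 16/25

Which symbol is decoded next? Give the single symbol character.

Answer: d

Derivation:
Interval width = high − low = 4/5 − 2/5 = 2/5
Scaled code = (code − low) / width = (16/25 − 2/5) / 2/5 = 3/5
  e: [0/1, 2/5) 
  d: [2/5, 4/5) ← scaled code falls here ✓
  f: [4/5, 1/1) 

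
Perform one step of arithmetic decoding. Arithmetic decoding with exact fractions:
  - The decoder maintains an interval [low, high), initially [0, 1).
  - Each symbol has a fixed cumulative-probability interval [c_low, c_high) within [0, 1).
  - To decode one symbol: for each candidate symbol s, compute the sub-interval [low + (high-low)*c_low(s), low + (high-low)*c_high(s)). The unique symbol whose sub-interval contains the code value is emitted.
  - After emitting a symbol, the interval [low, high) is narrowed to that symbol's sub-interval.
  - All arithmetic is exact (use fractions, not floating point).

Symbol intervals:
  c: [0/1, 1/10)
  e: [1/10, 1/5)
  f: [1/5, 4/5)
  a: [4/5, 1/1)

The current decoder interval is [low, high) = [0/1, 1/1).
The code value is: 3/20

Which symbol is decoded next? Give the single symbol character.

Answer: e

Derivation:
Interval width = high − low = 1/1 − 0/1 = 1/1
Scaled code = (code − low) / width = (3/20 − 0/1) / 1/1 = 3/20
  c: [0/1, 1/10) 
  e: [1/10, 1/5) ← scaled code falls here ✓
  f: [1/5, 4/5) 
  a: [4/5, 1/1) 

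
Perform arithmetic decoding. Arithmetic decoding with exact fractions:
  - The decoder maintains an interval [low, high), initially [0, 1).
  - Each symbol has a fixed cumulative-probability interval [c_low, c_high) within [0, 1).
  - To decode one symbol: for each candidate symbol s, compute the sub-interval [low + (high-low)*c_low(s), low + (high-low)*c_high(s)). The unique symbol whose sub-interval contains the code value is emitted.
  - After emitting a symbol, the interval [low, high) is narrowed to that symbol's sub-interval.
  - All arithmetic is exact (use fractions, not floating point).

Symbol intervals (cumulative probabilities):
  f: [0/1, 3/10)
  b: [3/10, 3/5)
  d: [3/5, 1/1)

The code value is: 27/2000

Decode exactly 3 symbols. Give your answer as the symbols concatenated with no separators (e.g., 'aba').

Step 1: interval [0/1, 1/1), width = 1/1 - 0/1 = 1/1
  'f': [0/1 + 1/1*0/1, 0/1 + 1/1*3/10) = [0/1, 3/10) <- contains code 27/2000
  'b': [0/1 + 1/1*3/10, 0/1 + 1/1*3/5) = [3/10, 3/5)
  'd': [0/1 + 1/1*3/5, 0/1 + 1/1*1/1) = [3/5, 1/1)
  emit 'f', narrow to [0/1, 3/10)
Step 2: interval [0/1, 3/10), width = 3/10 - 0/1 = 3/10
  'f': [0/1 + 3/10*0/1, 0/1 + 3/10*3/10) = [0/1, 9/100) <- contains code 27/2000
  'b': [0/1 + 3/10*3/10, 0/1 + 3/10*3/5) = [9/100, 9/50)
  'd': [0/1 + 3/10*3/5, 0/1 + 3/10*1/1) = [9/50, 3/10)
  emit 'f', narrow to [0/1, 9/100)
Step 3: interval [0/1, 9/100), width = 9/100 - 0/1 = 9/100
  'f': [0/1 + 9/100*0/1, 0/1 + 9/100*3/10) = [0/1, 27/1000) <- contains code 27/2000
  'b': [0/1 + 9/100*3/10, 0/1 + 9/100*3/5) = [27/1000, 27/500)
  'd': [0/1 + 9/100*3/5, 0/1 + 9/100*1/1) = [27/500, 9/100)
  emit 'f', narrow to [0/1, 27/1000)

Answer: fff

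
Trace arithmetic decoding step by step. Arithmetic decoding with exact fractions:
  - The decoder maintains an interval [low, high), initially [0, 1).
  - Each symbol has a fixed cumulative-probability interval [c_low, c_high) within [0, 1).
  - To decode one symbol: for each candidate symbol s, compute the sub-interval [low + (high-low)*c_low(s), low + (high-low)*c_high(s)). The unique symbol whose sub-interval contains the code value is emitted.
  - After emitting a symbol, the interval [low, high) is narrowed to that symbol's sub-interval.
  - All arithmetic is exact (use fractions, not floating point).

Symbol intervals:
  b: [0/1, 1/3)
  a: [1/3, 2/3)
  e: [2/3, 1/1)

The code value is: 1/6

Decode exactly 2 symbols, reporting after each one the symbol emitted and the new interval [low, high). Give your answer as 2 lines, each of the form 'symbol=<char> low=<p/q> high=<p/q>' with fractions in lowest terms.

Answer: symbol=b low=0/1 high=1/3
symbol=a low=1/9 high=2/9

Derivation:
Step 1: interval [0/1, 1/1), width = 1/1 - 0/1 = 1/1
  'b': [0/1 + 1/1*0/1, 0/1 + 1/1*1/3) = [0/1, 1/3) <- contains code 1/6
  'a': [0/1 + 1/1*1/3, 0/1 + 1/1*2/3) = [1/3, 2/3)
  'e': [0/1 + 1/1*2/3, 0/1 + 1/1*1/1) = [2/3, 1/1)
  emit 'b', narrow to [0/1, 1/3)
Step 2: interval [0/1, 1/3), width = 1/3 - 0/1 = 1/3
  'b': [0/1 + 1/3*0/1, 0/1 + 1/3*1/3) = [0/1, 1/9)
  'a': [0/1 + 1/3*1/3, 0/1 + 1/3*2/3) = [1/9, 2/9) <- contains code 1/6
  'e': [0/1 + 1/3*2/3, 0/1 + 1/3*1/1) = [2/9, 1/3)
  emit 'a', narrow to [1/9, 2/9)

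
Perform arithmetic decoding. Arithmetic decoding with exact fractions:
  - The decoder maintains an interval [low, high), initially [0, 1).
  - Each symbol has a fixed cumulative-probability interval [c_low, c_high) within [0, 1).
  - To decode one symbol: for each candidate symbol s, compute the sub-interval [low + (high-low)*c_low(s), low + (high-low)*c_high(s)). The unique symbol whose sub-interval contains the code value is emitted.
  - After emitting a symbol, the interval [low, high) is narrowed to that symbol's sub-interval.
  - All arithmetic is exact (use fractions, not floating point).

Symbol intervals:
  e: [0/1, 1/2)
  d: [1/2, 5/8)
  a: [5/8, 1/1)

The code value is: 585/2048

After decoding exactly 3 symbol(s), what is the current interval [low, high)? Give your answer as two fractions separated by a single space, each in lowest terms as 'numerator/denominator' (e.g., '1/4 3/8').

Answer: 9/32 37/128

Derivation:
Step 1: interval [0/1, 1/1), width = 1/1 - 0/1 = 1/1
  'e': [0/1 + 1/1*0/1, 0/1 + 1/1*1/2) = [0/1, 1/2) <- contains code 585/2048
  'd': [0/1 + 1/1*1/2, 0/1 + 1/1*5/8) = [1/2, 5/8)
  'a': [0/1 + 1/1*5/8, 0/1 + 1/1*1/1) = [5/8, 1/1)
  emit 'e', narrow to [0/1, 1/2)
Step 2: interval [0/1, 1/2), width = 1/2 - 0/1 = 1/2
  'e': [0/1 + 1/2*0/1, 0/1 + 1/2*1/2) = [0/1, 1/4)
  'd': [0/1 + 1/2*1/2, 0/1 + 1/2*5/8) = [1/4, 5/16) <- contains code 585/2048
  'a': [0/1 + 1/2*5/8, 0/1 + 1/2*1/1) = [5/16, 1/2)
  emit 'd', narrow to [1/4, 5/16)
Step 3: interval [1/4, 5/16), width = 5/16 - 1/4 = 1/16
  'e': [1/4 + 1/16*0/1, 1/4 + 1/16*1/2) = [1/4, 9/32)
  'd': [1/4 + 1/16*1/2, 1/4 + 1/16*5/8) = [9/32, 37/128) <- contains code 585/2048
  'a': [1/4 + 1/16*5/8, 1/4 + 1/16*1/1) = [37/128, 5/16)
  emit 'd', narrow to [9/32, 37/128)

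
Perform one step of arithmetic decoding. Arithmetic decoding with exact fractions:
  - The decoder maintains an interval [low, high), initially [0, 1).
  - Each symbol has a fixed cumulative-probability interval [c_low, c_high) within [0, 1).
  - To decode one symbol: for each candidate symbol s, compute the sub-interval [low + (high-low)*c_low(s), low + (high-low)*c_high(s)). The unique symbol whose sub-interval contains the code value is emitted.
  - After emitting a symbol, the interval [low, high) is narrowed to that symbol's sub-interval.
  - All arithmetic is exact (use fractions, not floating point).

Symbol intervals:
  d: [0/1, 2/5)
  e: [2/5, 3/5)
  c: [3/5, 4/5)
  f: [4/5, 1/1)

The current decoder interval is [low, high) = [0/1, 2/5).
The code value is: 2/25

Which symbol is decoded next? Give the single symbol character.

Interval width = high − low = 2/5 − 0/1 = 2/5
Scaled code = (code − low) / width = (2/25 − 0/1) / 2/5 = 1/5
  d: [0/1, 2/5) ← scaled code falls here ✓
  e: [2/5, 3/5) 
  c: [3/5, 4/5) 
  f: [4/5, 1/1) 

Answer: d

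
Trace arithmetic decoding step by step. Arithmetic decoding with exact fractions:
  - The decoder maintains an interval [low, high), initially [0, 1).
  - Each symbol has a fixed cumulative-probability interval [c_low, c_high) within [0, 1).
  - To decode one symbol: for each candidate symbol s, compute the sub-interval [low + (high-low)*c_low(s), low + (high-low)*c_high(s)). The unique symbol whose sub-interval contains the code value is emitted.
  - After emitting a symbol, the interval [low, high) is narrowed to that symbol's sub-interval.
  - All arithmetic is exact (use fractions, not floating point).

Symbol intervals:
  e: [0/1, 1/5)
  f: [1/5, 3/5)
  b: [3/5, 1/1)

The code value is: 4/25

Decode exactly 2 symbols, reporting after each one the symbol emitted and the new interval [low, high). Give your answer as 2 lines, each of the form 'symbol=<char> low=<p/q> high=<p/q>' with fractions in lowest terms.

Step 1: interval [0/1, 1/1), width = 1/1 - 0/1 = 1/1
  'e': [0/1 + 1/1*0/1, 0/1 + 1/1*1/5) = [0/1, 1/5) <- contains code 4/25
  'f': [0/1 + 1/1*1/5, 0/1 + 1/1*3/5) = [1/5, 3/5)
  'b': [0/1 + 1/1*3/5, 0/1 + 1/1*1/1) = [3/5, 1/1)
  emit 'e', narrow to [0/1, 1/5)
Step 2: interval [0/1, 1/5), width = 1/5 - 0/1 = 1/5
  'e': [0/1 + 1/5*0/1, 0/1 + 1/5*1/5) = [0/1, 1/25)
  'f': [0/1 + 1/5*1/5, 0/1 + 1/5*3/5) = [1/25, 3/25)
  'b': [0/1 + 1/5*3/5, 0/1 + 1/5*1/1) = [3/25, 1/5) <- contains code 4/25
  emit 'b', narrow to [3/25, 1/5)

Answer: symbol=e low=0/1 high=1/5
symbol=b low=3/25 high=1/5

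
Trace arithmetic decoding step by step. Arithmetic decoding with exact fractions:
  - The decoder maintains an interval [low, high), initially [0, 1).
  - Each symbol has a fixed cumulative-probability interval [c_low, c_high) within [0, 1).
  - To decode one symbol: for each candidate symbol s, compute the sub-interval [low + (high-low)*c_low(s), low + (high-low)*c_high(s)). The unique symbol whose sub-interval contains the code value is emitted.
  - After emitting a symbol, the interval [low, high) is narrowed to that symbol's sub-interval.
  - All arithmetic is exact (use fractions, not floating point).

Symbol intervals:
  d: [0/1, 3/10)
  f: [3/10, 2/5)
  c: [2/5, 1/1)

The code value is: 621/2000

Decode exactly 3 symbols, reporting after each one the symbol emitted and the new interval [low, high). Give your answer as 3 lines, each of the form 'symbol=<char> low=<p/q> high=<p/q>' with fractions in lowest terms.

Answer: symbol=f low=3/10 high=2/5
symbol=d low=3/10 high=33/100
symbol=f low=309/1000 high=39/125

Derivation:
Step 1: interval [0/1, 1/1), width = 1/1 - 0/1 = 1/1
  'd': [0/1 + 1/1*0/1, 0/1 + 1/1*3/10) = [0/1, 3/10)
  'f': [0/1 + 1/1*3/10, 0/1 + 1/1*2/5) = [3/10, 2/5) <- contains code 621/2000
  'c': [0/1 + 1/1*2/5, 0/1 + 1/1*1/1) = [2/5, 1/1)
  emit 'f', narrow to [3/10, 2/5)
Step 2: interval [3/10, 2/5), width = 2/5 - 3/10 = 1/10
  'd': [3/10 + 1/10*0/1, 3/10 + 1/10*3/10) = [3/10, 33/100) <- contains code 621/2000
  'f': [3/10 + 1/10*3/10, 3/10 + 1/10*2/5) = [33/100, 17/50)
  'c': [3/10 + 1/10*2/5, 3/10 + 1/10*1/1) = [17/50, 2/5)
  emit 'd', narrow to [3/10, 33/100)
Step 3: interval [3/10, 33/100), width = 33/100 - 3/10 = 3/100
  'd': [3/10 + 3/100*0/1, 3/10 + 3/100*3/10) = [3/10, 309/1000)
  'f': [3/10 + 3/100*3/10, 3/10 + 3/100*2/5) = [309/1000, 39/125) <- contains code 621/2000
  'c': [3/10 + 3/100*2/5, 3/10 + 3/100*1/1) = [39/125, 33/100)
  emit 'f', narrow to [309/1000, 39/125)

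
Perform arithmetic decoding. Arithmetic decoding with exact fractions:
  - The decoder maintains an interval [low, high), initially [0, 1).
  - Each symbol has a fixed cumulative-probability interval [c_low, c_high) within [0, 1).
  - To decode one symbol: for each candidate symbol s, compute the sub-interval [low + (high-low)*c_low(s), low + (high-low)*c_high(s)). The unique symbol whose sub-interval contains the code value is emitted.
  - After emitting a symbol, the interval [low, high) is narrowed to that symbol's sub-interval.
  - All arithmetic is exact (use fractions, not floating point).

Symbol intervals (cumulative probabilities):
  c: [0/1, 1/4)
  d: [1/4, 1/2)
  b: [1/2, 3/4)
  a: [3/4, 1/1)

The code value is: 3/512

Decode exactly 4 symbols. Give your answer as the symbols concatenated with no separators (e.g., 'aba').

Answer: cccd

Derivation:
Step 1: interval [0/1, 1/1), width = 1/1 - 0/1 = 1/1
  'c': [0/1 + 1/1*0/1, 0/1 + 1/1*1/4) = [0/1, 1/4) <- contains code 3/512
  'd': [0/1 + 1/1*1/4, 0/1 + 1/1*1/2) = [1/4, 1/2)
  'b': [0/1 + 1/1*1/2, 0/1 + 1/1*3/4) = [1/2, 3/4)
  'a': [0/1 + 1/1*3/4, 0/1 + 1/1*1/1) = [3/4, 1/1)
  emit 'c', narrow to [0/1, 1/4)
Step 2: interval [0/1, 1/4), width = 1/4 - 0/1 = 1/4
  'c': [0/1 + 1/4*0/1, 0/1 + 1/4*1/4) = [0/1, 1/16) <- contains code 3/512
  'd': [0/1 + 1/4*1/4, 0/1 + 1/4*1/2) = [1/16, 1/8)
  'b': [0/1 + 1/4*1/2, 0/1 + 1/4*3/4) = [1/8, 3/16)
  'a': [0/1 + 1/4*3/4, 0/1 + 1/4*1/1) = [3/16, 1/4)
  emit 'c', narrow to [0/1, 1/16)
Step 3: interval [0/1, 1/16), width = 1/16 - 0/1 = 1/16
  'c': [0/1 + 1/16*0/1, 0/1 + 1/16*1/4) = [0/1, 1/64) <- contains code 3/512
  'd': [0/1 + 1/16*1/4, 0/1 + 1/16*1/2) = [1/64, 1/32)
  'b': [0/1 + 1/16*1/2, 0/1 + 1/16*3/4) = [1/32, 3/64)
  'a': [0/1 + 1/16*3/4, 0/1 + 1/16*1/1) = [3/64, 1/16)
  emit 'c', narrow to [0/1, 1/64)
Step 4: interval [0/1, 1/64), width = 1/64 - 0/1 = 1/64
  'c': [0/1 + 1/64*0/1, 0/1 + 1/64*1/4) = [0/1, 1/256)
  'd': [0/1 + 1/64*1/4, 0/1 + 1/64*1/2) = [1/256, 1/128) <- contains code 3/512
  'b': [0/1 + 1/64*1/2, 0/1 + 1/64*3/4) = [1/128, 3/256)
  'a': [0/1 + 1/64*3/4, 0/1 + 1/64*1/1) = [3/256, 1/64)
  emit 'd', narrow to [1/256, 1/128)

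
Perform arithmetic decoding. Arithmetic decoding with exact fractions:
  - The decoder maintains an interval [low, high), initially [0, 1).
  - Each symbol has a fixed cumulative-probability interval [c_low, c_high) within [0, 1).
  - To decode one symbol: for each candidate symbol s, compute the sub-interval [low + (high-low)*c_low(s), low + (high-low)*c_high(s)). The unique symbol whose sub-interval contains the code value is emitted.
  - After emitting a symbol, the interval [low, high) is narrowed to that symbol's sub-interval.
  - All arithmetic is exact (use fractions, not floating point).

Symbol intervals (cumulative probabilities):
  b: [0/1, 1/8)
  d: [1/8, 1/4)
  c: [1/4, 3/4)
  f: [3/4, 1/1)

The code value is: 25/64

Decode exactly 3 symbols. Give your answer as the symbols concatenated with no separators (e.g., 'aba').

Step 1: interval [0/1, 1/1), width = 1/1 - 0/1 = 1/1
  'b': [0/1 + 1/1*0/1, 0/1 + 1/1*1/8) = [0/1, 1/8)
  'd': [0/1 + 1/1*1/8, 0/1 + 1/1*1/4) = [1/8, 1/4)
  'c': [0/1 + 1/1*1/4, 0/1 + 1/1*3/4) = [1/4, 3/4) <- contains code 25/64
  'f': [0/1 + 1/1*3/4, 0/1 + 1/1*1/1) = [3/4, 1/1)
  emit 'c', narrow to [1/4, 3/4)
Step 2: interval [1/4, 3/4), width = 3/4 - 1/4 = 1/2
  'b': [1/4 + 1/2*0/1, 1/4 + 1/2*1/8) = [1/4, 5/16)
  'd': [1/4 + 1/2*1/8, 1/4 + 1/2*1/4) = [5/16, 3/8)
  'c': [1/4 + 1/2*1/4, 1/4 + 1/2*3/4) = [3/8, 5/8) <- contains code 25/64
  'f': [1/4 + 1/2*3/4, 1/4 + 1/2*1/1) = [5/8, 3/4)
  emit 'c', narrow to [3/8, 5/8)
Step 3: interval [3/8, 5/8), width = 5/8 - 3/8 = 1/4
  'b': [3/8 + 1/4*0/1, 3/8 + 1/4*1/8) = [3/8, 13/32) <- contains code 25/64
  'd': [3/8 + 1/4*1/8, 3/8 + 1/4*1/4) = [13/32, 7/16)
  'c': [3/8 + 1/4*1/4, 3/8 + 1/4*3/4) = [7/16, 9/16)
  'f': [3/8 + 1/4*3/4, 3/8 + 1/4*1/1) = [9/16, 5/8)
  emit 'b', narrow to [3/8, 13/32)

Answer: ccb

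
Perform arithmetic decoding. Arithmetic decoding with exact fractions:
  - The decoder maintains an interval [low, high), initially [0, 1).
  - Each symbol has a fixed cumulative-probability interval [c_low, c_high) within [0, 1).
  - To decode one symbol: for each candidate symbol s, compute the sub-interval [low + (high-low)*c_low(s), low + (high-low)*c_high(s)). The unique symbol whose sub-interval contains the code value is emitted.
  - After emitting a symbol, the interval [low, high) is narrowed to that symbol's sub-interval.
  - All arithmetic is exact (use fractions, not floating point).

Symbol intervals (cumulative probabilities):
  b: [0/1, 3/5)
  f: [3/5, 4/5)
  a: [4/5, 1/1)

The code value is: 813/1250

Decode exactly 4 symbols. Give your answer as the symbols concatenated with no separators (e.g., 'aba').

Step 1: interval [0/1, 1/1), width = 1/1 - 0/1 = 1/1
  'b': [0/1 + 1/1*0/1, 0/1 + 1/1*3/5) = [0/1, 3/5)
  'f': [0/1 + 1/1*3/5, 0/1 + 1/1*4/5) = [3/5, 4/5) <- contains code 813/1250
  'a': [0/1 + 1/1*4/5, 0/1 + 1/1*1/1) = [4/5, 1/1)
  emit 'f', narrow to [3/5, 4/5)
Step 2: interval [3/5, 4/5), width = 4/5 - 3/5 = 1/5
  'b': [3/5 + 1/5*0/1, 3/5 + 1/5*3/5) = [3/5, 18/25) <- contains code 813/1250
  'f': [3/5 + 1/5*3/5, 3/5 + 1/5*4/5) = [18/25, 19/25)
  'a': [3/5 + 1/5*4/5, 3/5 + 1/5*1/1) = [19/25, 4/5)
  emit 'b', narrow to [3/5, 18/25)
Step 3: interval [3/5, 18/25), width = 18/25 - 3/5 = 3/25
  'b': [3/5 + 3/25*0/1, 3/5 + 3/25*3/5) = [3/5, 84/125) <- contains code 813/1250
  'f': [3/5 + 3/25*3/5, 3/5 + 3/25*4/5) = [84/125, 87/125)
  'a': [3/5 + 3/25*4/5, 3/5 + 3/25*1/1) = [87/125, 18/25)
  emit 'b', narrow to [3/5, 84/125)
Step 4: interval [3/5, 84/125), width = 84/125 - 3/5 = 9/125
  'b': [3/5 + 9/125*0/1, 3/5 + 9/125*3/5) = [3/5, 402/625)
  'f': [3/5 + 9/125*3/5, 3/5 + 9/125*4/5) = [402/625, 411/625) <- contains code 813/1250
  'a': [3/5 + 9/125*4/5, 3/5 + 9/125*1/1) = [411/625, 84/125)
  emit 'f', narrow to [402/625, 411/625)

Answer: fbbf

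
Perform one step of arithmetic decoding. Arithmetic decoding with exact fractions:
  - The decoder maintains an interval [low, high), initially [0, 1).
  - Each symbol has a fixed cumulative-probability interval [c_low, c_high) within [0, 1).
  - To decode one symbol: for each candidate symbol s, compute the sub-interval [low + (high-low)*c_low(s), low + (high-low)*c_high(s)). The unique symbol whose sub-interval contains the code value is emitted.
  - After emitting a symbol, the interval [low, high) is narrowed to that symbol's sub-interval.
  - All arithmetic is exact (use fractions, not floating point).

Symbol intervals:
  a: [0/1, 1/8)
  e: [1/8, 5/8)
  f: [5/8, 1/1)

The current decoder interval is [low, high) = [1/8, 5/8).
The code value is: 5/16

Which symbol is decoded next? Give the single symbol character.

Answer: e

Derivation:
Interval width = high − low = 5/8 − 1/8 = 1/2
Scaled code = (code − low) / width = (5/16 − 1/8) / 1/2 = 3/8
  a: [0/1, 1/8) 
  e: [1/8, 5/8) ← scaled code falls here ✓
  f: [5/8, 1/1) 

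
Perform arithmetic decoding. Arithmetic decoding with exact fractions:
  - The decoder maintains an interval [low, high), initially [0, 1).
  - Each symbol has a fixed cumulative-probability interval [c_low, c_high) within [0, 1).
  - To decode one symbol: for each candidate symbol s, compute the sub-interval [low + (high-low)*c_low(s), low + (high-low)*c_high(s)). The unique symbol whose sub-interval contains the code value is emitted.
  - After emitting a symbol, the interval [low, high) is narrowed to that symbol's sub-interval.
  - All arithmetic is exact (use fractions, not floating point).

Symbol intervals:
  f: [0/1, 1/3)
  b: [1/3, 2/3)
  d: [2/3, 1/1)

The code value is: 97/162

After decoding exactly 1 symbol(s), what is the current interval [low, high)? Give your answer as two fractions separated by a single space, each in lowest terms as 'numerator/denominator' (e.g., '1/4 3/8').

Answer: 1/3 2/3

Derivation:
Step 1: interval [0/1, 1/1), width = 1/1 - 0/1 = 1/1
  'f': [0/1 + 1/1*0/1, 0/1 + 1/1*1/3) = [0/1, 1/3)
  'b': [0/1 + 1/1*1/3, 0/1 + 1/1*2/3) = [1/3, 2/3) <- contains code 97/162
  'd': [0/1 + 1/1*2/3, 0/1 + 1/1*1/1) = [2/3, 1/1)
  emit 'b', narrow to [1/3, 2/3)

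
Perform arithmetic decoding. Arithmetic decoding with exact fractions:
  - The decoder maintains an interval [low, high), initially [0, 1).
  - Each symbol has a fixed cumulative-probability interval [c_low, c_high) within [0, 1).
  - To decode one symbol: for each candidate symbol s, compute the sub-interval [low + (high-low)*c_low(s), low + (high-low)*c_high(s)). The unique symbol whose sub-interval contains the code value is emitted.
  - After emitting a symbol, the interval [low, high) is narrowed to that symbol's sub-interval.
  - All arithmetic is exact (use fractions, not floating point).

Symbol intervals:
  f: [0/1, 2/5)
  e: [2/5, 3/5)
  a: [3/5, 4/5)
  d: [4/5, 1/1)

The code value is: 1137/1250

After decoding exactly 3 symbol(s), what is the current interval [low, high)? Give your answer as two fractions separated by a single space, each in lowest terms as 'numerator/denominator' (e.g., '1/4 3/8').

Answer: 113/125 114/125

Derivation:
Step 1: interval [0/1, 1/1), width = 1/1 - 0/1 = 1/1
  'f': [0/1 + 1/1*0/1, 0/1 + 1/1*2/5) = [0/1, 2/5)
  'e': [0/1 + 1/1*2/5, 0/1 + 1/1*3/5) = [2/5, 3/5)
  'a': [0/1 + 1/1*3/5, 0/1 + 1/1*4/5) = [3/5, 4/5)
  'd': [0/1 + 1/1*4/5, 0/1 + 1/1*1/1) = [4/5, 1/1) <- contains code 1137/1250
  emit 'd', narrow to [4/5, 1/1)
Step 2: interval [4/5, 1/1), width = 1/1 - 4/5 = 1/5
  'f': [4/5 + 1/5*0/1, 4/5 + 1/5*2/5) = [4/5, 22/25)
  'e': [4/5 + 1/5*2/5, 4/5 + 1/5*3/5) = [22/25, 23/25) <- contains code 1137/1250
  'a': [4/5 + 1/5*3/5, 4/5 + 1/5*4/5) = [23/25, 24/25)
  'd': [4/5 + 1/5*4/5, 4/5 + 1/5*1/1) = [24/25, 1/1)
  emit 'e', narrow to [22/25, 23/25)
Step 3: interval [22/25, 23/25), width = 23/25 - 22/25 = 1/25
  'f': [22/25 + 1/25*0/1, 22/25 + 1/25*2/5) = [22/25, 112/125)
  'e': [22/25 + 1/25*2/5, 22/25 + 1/25*3/5) = [112/125, 113/125)
  'a': [22/25 + 1/25*3/5, 22/25 + 1/25*4/5) = [113/125, 114/125) <- contains code 1137/1250
  'd': [22/25 + 1/25*4/5, 22/25 + 1/25*1/1) = [114/125, 23/25)
  emit 'a', narrow to [113/125, 114/125)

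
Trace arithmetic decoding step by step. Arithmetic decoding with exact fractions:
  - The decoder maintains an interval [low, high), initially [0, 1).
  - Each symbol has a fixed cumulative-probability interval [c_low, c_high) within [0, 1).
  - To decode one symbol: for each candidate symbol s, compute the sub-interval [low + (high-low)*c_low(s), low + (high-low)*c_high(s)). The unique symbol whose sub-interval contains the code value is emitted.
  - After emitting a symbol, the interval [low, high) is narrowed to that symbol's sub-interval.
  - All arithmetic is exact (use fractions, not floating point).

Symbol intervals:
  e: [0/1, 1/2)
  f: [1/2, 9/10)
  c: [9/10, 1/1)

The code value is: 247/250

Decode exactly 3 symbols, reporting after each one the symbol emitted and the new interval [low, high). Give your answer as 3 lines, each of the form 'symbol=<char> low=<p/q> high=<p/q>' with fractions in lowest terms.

Answer: symbol=c low=9/10 high=1/1
symbol=f low=19/20 high=99/100
symbol=c low=493/500 high=99/100

Derivation:
Step 1: interval [0/1, 1/1), width = 1/1 - 0/1 = 1/1
  'e': [0/1 + 1/1*0/1, 0/1 + 1/1*1/2) = [0/1, 1/2)
  'f': [0/1 + 1/1*1/2, 0/1 + 1/1*9/10) = [1/2, 9/10)
  'c': [0/1 + 1/1*9/10, 0/1 + 1/1*1/1) = [9/10, 1/1) <- contains code 247/250
  emit 'c', narrow to [9/10, 1/1)
Step 2: interval [9/10, 1/1), width = 1/1 - 9/10 = 1/10
  'e': [9/10 + 1/10*0/1, 9/10 + 1/10*1/2) = [9/10, 19/20)
  'f': [9/10 + 1/10*1/2, 9/10 + 1/10*9/10) = [19/20, 99/100) <- contains code 247/250
  'c': [9/10 + 1/10*9/10, 9/10 + 1/10*1/1) = [99/100, 1/1)
  emit 'f', narrow to [19/20, 99/100)
Step 3: interval [19/20, 99/100), width = 99/100 - 19/20 = 1/25
  'e': [19/20 + 1/25*0/1, 19/20 + 1/25*1/2) = [19/20, 97/100)
  'f': [19/20 + 1/25*1/2, 19/20 + 1/25*9/10) = [97/100, 493/500)
  'c': [19/20 + 1/25*9/10, 19/20 + 1/25*1/1) = [493/500, 99/100) <- contains code 247/250
  emit 'c', narrow to [493/500, 99/100)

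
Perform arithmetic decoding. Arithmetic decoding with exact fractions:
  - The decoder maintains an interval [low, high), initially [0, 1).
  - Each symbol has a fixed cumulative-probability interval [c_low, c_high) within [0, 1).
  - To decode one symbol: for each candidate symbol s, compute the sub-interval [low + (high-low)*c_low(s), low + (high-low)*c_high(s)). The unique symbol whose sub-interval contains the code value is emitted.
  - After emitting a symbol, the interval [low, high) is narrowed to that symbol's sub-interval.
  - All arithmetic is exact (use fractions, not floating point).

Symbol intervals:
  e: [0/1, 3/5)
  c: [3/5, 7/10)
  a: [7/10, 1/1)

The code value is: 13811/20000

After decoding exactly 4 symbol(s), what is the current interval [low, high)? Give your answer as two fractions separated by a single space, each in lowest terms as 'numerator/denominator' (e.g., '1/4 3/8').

Step 1: interval [0/1, 1/1), width = 1/1 - 0/1 = 1/1
  'e': [0/1 + 1/1*0/1, 0/1 + 1/1*3/5) = [0/1, 3/5)
  'c': [0/1 + 1/1*3/5, 0/1 + 1/1*7/10) = [3/5, 7/10) <- contains code 13811/20000
  'a': [0/1 + 1/1*7/10, 0/1 + 1/1*1/1) = [7/10, 1/1)
  emit 'c', narrow to [3/5, 7/10)
Step 2: interval [3/5, 7/10), width = 7/10 - 3/5 = 1/10
  'e': [3/5 + 1/10*0/1, 3/5 + 1/10*3/5) = [3/5, 33/50)
  'c': [3/5 + 1/10*3/5, 3/5 + 1/10*7/10) = [33/50, 67/100)
  'a': [3/5 + 1/10*7/10, 3/5 + 1/10*1/1) = [67/100, 7/10) <- contains code 13811/20000
  emit 'a', narrow to [67/100, 7/10)
Step 3: interval [67/100, 7/10), width = 7/10 - 67/100 = 3/100
  'e': [67/100 + 3/100*0/1, 67/100 + 3/100*3/5) = [67/100, 86/125)
  'c': [67/100 + 3/100*3/5, 67/100 + 3/100*7/10) = [86/125, 691/1000) <- contains code 13811/20000
  'a': [67/100 + 3/100*7/10, 67/100 + 3/100*1/1) = [691/1000, 7/10)
  emit 'c', narrow to [86/125, 691/1000)
Step 4: interval [86/125, 691/1000), width = 691/1000 - 86/125 = 3/1000
  'e': [86/125 + 3/1000*0/1, 86/125 + 3/1000*3/5) = [86/125, 3449/5000)
  'c': [86/125 + 3/1000*3/5, 86/125 + 3/1000*7/10) = [3449/5000, 6901/10000)
  'a': [86/125 + 3/1000*7/10, 86/125 + 3/1000*1/1) = [6901/10000, 691/1000) <- contains code 13811/20000
  emit 'a', narrow to [6901/10000, 691/1000)

Answer: 6901/10000 691/1000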